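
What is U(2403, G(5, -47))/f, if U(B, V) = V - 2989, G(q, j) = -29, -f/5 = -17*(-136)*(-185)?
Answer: -1509/1069300 ≈ -0.0014112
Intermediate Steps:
f = 2138600 (f = -5*(-17*(-136))*(-185) = -11560*(-185) = -5*(-427720) = 2138600)
U(B, V) = -2989 + V
U(2403, G(5, -47))/f = (-2989 - 29)/2138600 = -3018*1/2138600 = -1509/1069300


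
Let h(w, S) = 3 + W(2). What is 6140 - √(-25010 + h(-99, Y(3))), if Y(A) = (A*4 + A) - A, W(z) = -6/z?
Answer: 6140 - I*√25010 ≈ 6140.0 - 158.15*I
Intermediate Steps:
Y(A) = 4*A (Y(A) = (4*A + A) - A = 5*A - A = 4*A)
h(w, S) = 0 (h(w, S) = 3 - 6/2 = 3 - 6*½ = 3 - 3 = 0)
6140 - √(-25010 + h(-99, Y(3))) = 6140 - √(-25010 + 0) = 6140 - √(-25010) = 6140 - I*√25010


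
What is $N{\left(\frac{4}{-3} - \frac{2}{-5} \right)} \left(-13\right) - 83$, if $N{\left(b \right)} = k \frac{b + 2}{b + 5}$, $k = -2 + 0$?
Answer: $- \frac{4647}{61} \approx -76.18$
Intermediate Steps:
$k = -2$
$N{\left(b \right)} = - \frac{2 \left(2 + b\right)}{5 + b}$ ($N{\left(b \right)} = - 2 \frac{b + 2}{b + 5} = - 2 \frac{2 + b}{5 + b} = - \frac{2 \left(2 + b\right)}{5 + b}$)
$N{\left(\frac{4}{-3} - \frac{2}{-5} \right)} \left(-13\right) - 83 = \frac{2 \left(-2 - \left(\frac{4}{-3} - \frac{2}{-5}\right)\right)}{5 + \left(\frac{4}{-3} - \frac{2}{-5}\right)} \left(-13\right) - 83 = \frac{2 \left(-2 - \left(4 \left(- \frac{1}{3}\right) - - \frac{2}{5}\right)\right)}{5 + \left(4 \left(- \frac{1}{3}\right) - - \frac{2}{5}\right)} \left(-13\right) - 83 = \frac{2 \left(-2 - \left(- \frac{4}{3} + \frac{2}{5}\right)\right)}{5 + \left(- \frac{4}{3} + \frac{2}{5}\right)} \left(-13\right) - 83 = \frac{2 \left(-2 - - \frac{14}{15}\right)}{5 - \frac{14}{15}} \left(-13\right) - 83 = \frac{2 \left(-2 + \frac{14}{15}\right)}{\frac{61}{15}} \left(-13\right) - 83 = 2 \cdot \frac{15}{61} \left(- \frac{16}{15}\right) \left(-13\right) - 83 = \left(- \frac{32}{61}\right) \left(-13\right) - 83 = \frac{416}{61} - 83 = - \frac{4647}{61}$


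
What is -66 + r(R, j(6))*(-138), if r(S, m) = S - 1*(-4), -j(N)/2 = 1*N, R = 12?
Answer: -2274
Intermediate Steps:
j(N) = -2*N
r(S, m) = 4 + S (r(S, m) = S + 4 = 4 + S)
-66 + r(R, j(6))*(-138) = -66 + (4 + 12)*(-138) = -66 + 16*(-138) = -66 - 2208 = -2274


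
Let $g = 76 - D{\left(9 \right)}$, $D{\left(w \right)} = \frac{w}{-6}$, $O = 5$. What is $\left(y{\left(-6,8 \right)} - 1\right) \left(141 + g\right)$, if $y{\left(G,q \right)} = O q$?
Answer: $\frac{17043}{2} \approx 8521.5$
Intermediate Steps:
$y{\left(G,q \right)} = 5 q$
$D{\left(w \right)} = - \frac{w}{6}$ ($D{\left(w \right)} = w \left(- \frac{1}{6}\right) = - \frac{w}{6}$)
$g = \frac{155}{2}$ ($g = 76 - \left(- \frac{1}{6}\right) 9 = 76 - - \frac{3}{2} = 76 + \frac{3}{2} = \frac{155}{2} \approx 77.5$)
$\left(y{\left(-6,8 \right)} - 1\right) \left(141 + g\right) = \left(5 \cdot 8 - 1\right) \left(141 + \frac{155}{2}\right) = \left(40 - 1\right) \frac{437}{2} = 39 \cdot \frac{437}{2} = \frac{17043}{2}$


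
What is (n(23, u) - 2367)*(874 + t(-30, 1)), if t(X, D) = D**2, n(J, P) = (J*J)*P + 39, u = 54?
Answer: 22958250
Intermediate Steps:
n(J, P) = 39 + P*J**2 (n(J, P) = J**2*P + 39 = P*J**2 + 39 = 39 + P*J**2)
(n(23, u) - 2367)*(874 + t(-30, 1)) = ((39 + 54*23**2) - 2367)*(874 + 1**2) = ((39 + 54*529) - 2367)*(874 + 1) = ((39 + 28566) - 2367)*875 = (28605 - 2367)*875 = 26238*875 = 22958250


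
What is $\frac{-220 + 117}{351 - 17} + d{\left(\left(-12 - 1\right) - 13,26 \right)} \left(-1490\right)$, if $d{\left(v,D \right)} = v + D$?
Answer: $- \frac{103}{334} \approx -0.30838$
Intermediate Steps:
$d{\left(v,D \right)} = D + v$
$\frac{-220 + 117}{351 - 17} + d{\left(\left(-12 - 1\right) - 13,26 \right)} \left(-1490\right) = \frac{-220 + 117}{351 - 17} + \left(26 - 26\right) \left(-1490\right) = - \frac{103}{334} + \left(26 - 26\right) \left(-1490\right) = \left(-103\right) \frac{1}{334} + \left(26 - 26\right) \left(-1490\right) = - \frac{103}{334} + 0 \left(-1490\right) = - \frac{103}{334} + 0 = - \frac{103}{334}$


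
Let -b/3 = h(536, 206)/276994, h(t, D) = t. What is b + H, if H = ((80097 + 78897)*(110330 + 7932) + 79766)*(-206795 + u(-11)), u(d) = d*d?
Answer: -538212782990748806536/138497 ≈ -3.8861e+15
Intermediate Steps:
u(d) = d**2
H = -3886097048966756 (H = ((80097 + 78897)*(110330 + 7932) + 79766)*(-206795 + (-11)**2) = (158994*118262 + 79766)*(-206795 + 121) = (18802948428 + 79766)*(-206674) = 18803028194*(-206674) = -3886097048966756)
b = -804/138497 (b = -1608/276994 = -3*268/138497 = -804/138497 ≈ -0.0058052)
b + H = -804/138497 - 3886097048966756 = -538212782990748806536/138497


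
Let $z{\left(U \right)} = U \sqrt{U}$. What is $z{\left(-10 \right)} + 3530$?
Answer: $3530 - 10 i \sqrt{10} \approx 3530.0 - 31.623 i$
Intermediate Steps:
$z{\left(U \right)} = U^{\frac{3}{2}}$
$z{\left(-10 \right)} + 3530 = \left(-10\right)^{\frac{3}{2}} + 3530 = - 10 i \sqrt{10} + 3530 = 3530 - 10 i \sqrt{10}$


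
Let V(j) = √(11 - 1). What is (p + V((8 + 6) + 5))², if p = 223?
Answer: (223 + √10)² ≈ 51149.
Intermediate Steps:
V(j) = √10
(p + V((8 + 6) + 5))² = (223 + √10)²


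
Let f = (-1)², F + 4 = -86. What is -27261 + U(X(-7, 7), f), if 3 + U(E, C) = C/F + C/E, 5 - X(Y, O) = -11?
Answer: -19630043/720 ≈ -27264.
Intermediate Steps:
F = -90 (F = -4 - 86 = -90)
X(Y, O) = 16 (X(Y, O) = 5 - 1*(-11) = 5 + 11 = 16)
f = 1
U(E, C) = -3 - C/90 + C/E (U(E, C) = -3 + (C/(-90) + C/E) = -3 + (C*(-1/90) + C/E) = -3 + (-C/90 + C/E) = -3 - C/90 + C/E)
-27261 + U(X(-7, 7), f) = -27261 + (-3 - 1/90*1 + 1/16) = -27261 + (-3 - 1/90 + 1*(1/16)) = -27261 + (-3 - 1/90 + 1/16) = -27261 - 2123/720 = -19630043/720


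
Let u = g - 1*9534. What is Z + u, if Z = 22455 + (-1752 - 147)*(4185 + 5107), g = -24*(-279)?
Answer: -17625891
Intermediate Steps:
g = 6696
u = -2838 (u = 6696 - 1*9534 = 6696 - 9534 = -2838)
Z = -17623053 (Z = 22455 - 1899*9292 = 22455 - 17645508 = -17623053)
Z + u = -17623053 - 2838 = -17625891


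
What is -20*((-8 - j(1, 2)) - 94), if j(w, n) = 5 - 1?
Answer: 2120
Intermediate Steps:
j(w, n) = 4
-20*((-8 - j(1, 2)) - 94) = -20*((-8 - 1*4) - 94) = -20*((-8 - 4) - 94) = -20*(-12 - 94) = -20*(-106) = 2120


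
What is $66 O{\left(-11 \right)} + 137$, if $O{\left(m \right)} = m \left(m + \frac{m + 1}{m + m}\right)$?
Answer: $7793$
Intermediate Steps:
$O{\left(m \right)} = m \left(m + \frac{1 + m}{2 m}\right)$
$66 O{\left(-11 \right)} + 137 = 66 \left(\frac{1}{2} + \left(-11\right)^{2} + \frac{1}{2} \left(-11\right)\right) + 137 = 66 \left(\frac{1}{2} + 121 - \frac{11}{2}\right) + 137 = 66 \cdot 116 + 137 = 7656 + 137 = 7793$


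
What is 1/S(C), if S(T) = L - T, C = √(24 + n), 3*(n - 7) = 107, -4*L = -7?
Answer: -84/3053 - 160*√6/3053 ≈ -0.15589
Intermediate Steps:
L = 7/4 (L = -¼*(-7) = 7/4 ≈ 1.7500)
n = 128/3 (n = 7 + (⅓)*107 = 7 + 107/3 = 128/3 ≈ 42.667)
C = 10*√6/3 (C = √(24 + 128/3) = √(200/3) = 10*√6/3 ≈ 8.1650)
S(T) = 7/4 - T
1/S(C) = 1/(7/4 - 10*√6/3)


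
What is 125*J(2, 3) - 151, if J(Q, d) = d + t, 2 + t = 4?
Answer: 474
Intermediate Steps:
t = 2 (t = -2 + 4 = 2)
J(Q, d) = 2 + d (J(Q, d) = d + 2 = 2 + d)
125*J(2, 3) - 151 = 125*(2 + 3) - 151 = 125*5 - 151 = 625 - 151 = 474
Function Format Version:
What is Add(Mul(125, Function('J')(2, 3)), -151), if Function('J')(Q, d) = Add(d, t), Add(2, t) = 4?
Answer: 474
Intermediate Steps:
t = 2 (t = Add(-2, 4) = 2)
Function('J')(Q, d) = Add(2, d) (Function('J')(Q, d) = Add(d, 2) = Add(2, d))
Add(Mul(125, Function('J')(2, 3)), -151) = Add(Mul(125, Add(2, 3)), -151) = Add(Mul(125, 5), -151) = Add(625, -151) = 474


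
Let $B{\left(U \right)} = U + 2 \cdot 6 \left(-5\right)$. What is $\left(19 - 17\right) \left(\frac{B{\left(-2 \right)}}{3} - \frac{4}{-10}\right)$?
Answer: $- \frac{608}{15} \approx -40.533$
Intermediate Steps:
$B{\left(U \right)} = -60 + U$ ($B{\left(U \right)} = U + 12 \left(-5\right) = U - 60 = -60 + U$)
$\left(19 - 17\right) \left(\frac{B{\left(-2 \right)}}{3} - \frac{4}{-10}\right) = \left(19 - 17\right) \left(\frac{-60 - 2}{3} - \frac{4}{-10}\right) = 2 \left(\left(-62\right) \frac{1}{3} - - \frac{2}{5}\right) = 2 \left(- \frac{62}{3} + \frac{2}{5}\right) = 2 \left(- \frac{304}{15}\right) = - \frac{608}{15}$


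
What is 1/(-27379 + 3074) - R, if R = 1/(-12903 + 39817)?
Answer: -51219/654144770 ≈ -7.8299e-5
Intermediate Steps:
R = 1/26914 ≈ 3.7155e-5
1/(-27379 + 3074) - R = 1/(-27379 + 3074) - 1*1/26914 = 1/(-24305) - 1/26914 = -1/24305 - 1/26914 = -51219/654144770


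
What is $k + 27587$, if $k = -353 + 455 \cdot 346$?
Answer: $184664$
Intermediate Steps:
$k = 157077$ ($k = -353 + 157430 = 157077$)
$k + 27587 = 157077 + 27587 = 184664$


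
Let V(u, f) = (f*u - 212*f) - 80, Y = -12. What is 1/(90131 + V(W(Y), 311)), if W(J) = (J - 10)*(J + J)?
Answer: 1/188327 ≈ 5.3099e-6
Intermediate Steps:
W(J) = 2*J*(-10 + J) (W(J) = (-10 + J)*(2*J) = 2*J*(-10 + J))
V(u, f) = -80 - 212*f + f*u (V(u, f) = (-212*f + f*u) - 80 = -80 - 212*f + f*u)
1/(90131 + V(W(Y), 311)) = 1/(90131 + (-80 - 212*311 + 311*(2*(-12)*(-10 - 12)))) = 1/(90131 + (-80 - 65932 + 311*(2*(-12)*(-22)))) = 1/(90131 + (-80 - 65932 + 311*528)) = 1/(90131 + (-80 - 65932 + 164208)) = 1/(90131 + 98196) = 1/188327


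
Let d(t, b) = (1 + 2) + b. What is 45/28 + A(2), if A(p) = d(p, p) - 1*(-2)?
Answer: 241/28 ≈ 8.6071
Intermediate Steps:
d(t, b) = 3 + b
A(p) = 5 + p (A(p) = (3 + p) - 1*(-2) = (3 + p) + 2 = 5 + p)
45/28 + A(2) = 45/28 + (5 + 2) = 45*(1/28) + 7 = 45/28 + 7 = 241/28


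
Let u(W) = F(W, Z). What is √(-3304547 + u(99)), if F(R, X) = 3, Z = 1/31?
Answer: 4*I*√206534 ≈ 1817.8*I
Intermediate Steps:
Z = 1/31 ≈ 0.032258
u(W) = 3
√(-3304547 + u(99)) = √(-3304547 + 3) = √(-3304544) = 4*I*√206534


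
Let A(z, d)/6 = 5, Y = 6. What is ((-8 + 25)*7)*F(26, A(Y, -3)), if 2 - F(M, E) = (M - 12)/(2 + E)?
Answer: 2975/16 ≈ 185.94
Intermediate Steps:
A(z, d) = 30 (A(z, d) = 6*5 = 30)
F(M, E) = 2 - (-12 + M)/(2 + E) (F(M, E) = 2 - (M - 12)/(2 + E) = 2 - (-12 + M)/(2 + E))
((-8 + 25)*7)*F(26, A(Y, -3)) = ((-8 + 25)*7)*((16 - 1*26 + 2*30)/(2 + 30)) = (17*7)*((16 - 26 + 60)/32) = 119*((1/32)*50) = 119*(25/16) = 2975/16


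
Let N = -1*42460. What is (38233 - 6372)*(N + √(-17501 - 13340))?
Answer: -1352818060 + 31861*I*√30841 ≈ -1.3528e+9 + 5.5953e+6*I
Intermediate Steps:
N = -42460
(38233 - 6372)*(N + √(-17501 - 13340)) = (38233 - 6372)*(-42460 + √(-17501 - 13340)) = 31861*(-42460 + √(-30841)) = 31861*(-42460 + I*√30841) = -1352818060 + 31861*I*√30841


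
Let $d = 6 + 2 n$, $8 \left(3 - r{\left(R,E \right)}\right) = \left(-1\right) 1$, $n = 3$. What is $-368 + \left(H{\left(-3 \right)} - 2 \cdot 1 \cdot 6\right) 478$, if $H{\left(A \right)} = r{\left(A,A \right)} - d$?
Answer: $- \frac{41385}{4} \approx -10346.0$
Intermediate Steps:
$r{\left(R,E \right)} = \frac{25}{8}$ ($r{\left(R,E \right)} = 3 - \frac{\left(-1\right) 1}{8} = 3 - - \frac{1}{8} = 3 + \frac{1}{8} = \frac{25}{8}$)
$d = 12$ ($d = 6 + 2 \cdot 3 = 6 + 6 = 12$)
$H{\left(A \right)} = - \frac{71}{8}$ ($H{\left(A \right)} = \frac{25}{8} - 12 = - \frac{71}{8}$)
$-368 + \left(H{\left(-3 \right)} - 2 \cdot 1 \cdot 6\right) 478 = -368 + \left(- \frac{71}{8} - 2 \cdot 1 \cdot 6\right) 478 = -368 + \left(- \frac{71}{8} - 12\right) 478 = -368 - \frac{39913}{4} = - \frac{41385}{4}$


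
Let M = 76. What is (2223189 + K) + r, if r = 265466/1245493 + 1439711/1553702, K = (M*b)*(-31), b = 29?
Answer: 4169935263495071045/1935124965086 ≈ 2.1549e+6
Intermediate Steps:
K = -68324 (K = (76*29)*(-31) = 2204*(-31) = -68324)
r = 2205605027655/1935124965086 (r = 265466*(1/1245493) + 1439711*(1/1553702) = 265466/1245493 + 1439711/1553702 = 2205605027655/1935124965086 ≈ 1.1398)
(2223189 + K) + r = (2223189 - 68324) + 2205605027655/1935124965086 = 2154865 + 2205605027655/1935124965086 = 4169935263495071045/1935124965086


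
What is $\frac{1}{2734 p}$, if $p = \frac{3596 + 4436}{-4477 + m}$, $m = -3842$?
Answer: $- \frac{8319}{21959488} \approx -0.00037883$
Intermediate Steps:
$p = - \frac{8032}{8319}$ ($p = \frac{3596 + 4436}{-4477 - 3842} = \frac{8032}{-8319} = 8032 \left(- \frac{1}{8319}\right) = - \frac{8032}{8319} \approx -0.9655$)
$\frac{1}{2734 p} = \frac{1}{2734 \left(- \frac{8032}{8319}\right)} = \frac{1}{2734} \left(- \frac{8319}{8032}\right) = - \frac{8319}{21959488}$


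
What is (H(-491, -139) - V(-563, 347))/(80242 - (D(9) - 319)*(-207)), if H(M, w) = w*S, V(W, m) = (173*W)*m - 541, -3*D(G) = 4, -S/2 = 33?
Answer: 33807168/13933 ≈ 2426.4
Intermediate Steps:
S = -66 (S = -2*33 = -66)
D(G) = -4/3 (D(G) = -⅓*4 = -4/3)
V(W, m) = -541 + 173*W*m (V(W, m) = 173*W*m - 541 = -541 + 173*W*m)
H(M, w) = -66*w (H(M, w) = w*(-66) = -66*w)
(H(-491, -139) - V(-563, 347))/(80242 - (D(9) - 319)*(-207)) = (-66*(-139) - (-541 + 173*(-563)*347))/(80242 - (-4/3 - 319)*(-207)) = (9174 - (-541 - 33797453))/(80242 - (-961)*(-207)/3) = (9174 - 1*(-33797994))/(80242 - 1*66309) = (9174 + 33797994)/(80242 - 66309) = 33807168/13933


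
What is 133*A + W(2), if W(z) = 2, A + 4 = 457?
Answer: 60251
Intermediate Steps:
A = 453 (A = -4 + 457 = 453)
133*A + W(2) = 133*453 + 2 = 60249 + 2 = 60251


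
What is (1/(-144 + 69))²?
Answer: 1/5625 ≈ 0.00017778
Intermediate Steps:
(1/(-144 + 69))² = (1/(-75))² = (-1/75)² = 1/5625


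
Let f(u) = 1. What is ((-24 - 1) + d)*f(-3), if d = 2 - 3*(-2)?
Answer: -17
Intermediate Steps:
d = 8 (d = 2 + 6 = 8)
((-24 - 1) + d)*f(-3) = ((-24 - 1) + 8)*1 = (-25 + 8)*1 = -17*1 = -17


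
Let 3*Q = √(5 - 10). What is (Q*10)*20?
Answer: 200*I*√5/3 ≈ 149.07*I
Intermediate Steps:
Q = I*√5/3 (Q = √(5 - 10)/3 = √(-5)/3 = (I*√5)/3 = I*√5/3 ≈ 0.74536*I)
(Q*10)*20 = ((I*√5/3)*10)*20 = (10*I*√5/3)*20 = 200*I*√5/3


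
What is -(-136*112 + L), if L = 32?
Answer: 15200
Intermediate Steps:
-(-136*112 + L) = -(-136*112 + 32) = -(-15232 + 32) = -1*(-15200) = 15200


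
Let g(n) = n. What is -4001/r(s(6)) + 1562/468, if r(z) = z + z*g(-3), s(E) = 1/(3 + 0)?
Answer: 702566/117 ≈ 6004.8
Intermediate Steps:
s(E) = ⅓ (s(E) = 1/3 = ⅓)
r(z) = -2*z (r(z) = z + z*(-3) = z - 3*z = -2*z)
-4001/r(s(6)) + 1562/468 = -4001/((-2*⅓)) + 1562/468 = -4001/(-⅔) + 1562*(1/468) = -4001*(-3/2) + 781/234 = 12003/2 + 781/234 = 702566/117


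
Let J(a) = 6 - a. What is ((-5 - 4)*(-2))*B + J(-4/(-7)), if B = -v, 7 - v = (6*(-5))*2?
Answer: -8404/7 ≈ -1200.6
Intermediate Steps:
v = 67 (v = 7 - 6*(-5)*2 = 7 - (-30)*2 = 7 - 1*(-60) = 7 + 60 = 67)
B = -67 (B = -1*67 = -67)
((-5 - 4)*(-2))*B + J(-4/(-7)) = ((-5 - 4)*(-2))*(-67) + (6 - (-4)/(-7)) = -9*(-2)*(-67) + (6 - (-4)*(-1)/7) = 18*(-67) + (6 - 1*4/7) = -1206 + (6 - 4/7) = -1206 + 38/7 = -8404/7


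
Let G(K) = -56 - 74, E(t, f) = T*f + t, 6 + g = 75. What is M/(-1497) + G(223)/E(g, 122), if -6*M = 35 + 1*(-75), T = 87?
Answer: -88610/5330817 ≈ -0.016622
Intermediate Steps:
g = 69 (g = -6 + 75 = 69)
E(t, f) = t + 87*f (E(t, f) = 87*f + t = t + 87*f)
G(K) = -130
M = 20/3 (M = -(35 + 1*(-75))/6 = -(35 - 75)/6 = -⅙*(-40) = 20/3 ≈ 6.6667)
M/(-1497) + G(223)/E(g, 122) = (20/3)/(-1497) - 130/(69 + 87*122) = (20/3)*(-1/1497) - 130/(69 + 10614) = -20/4491 - 130/10683 = -88610/5330817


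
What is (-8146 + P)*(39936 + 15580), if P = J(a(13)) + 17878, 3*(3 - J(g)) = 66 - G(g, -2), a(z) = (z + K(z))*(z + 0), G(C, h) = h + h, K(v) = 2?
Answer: 1617458660/3 ≈ 5.3915e+8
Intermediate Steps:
G(C, h) = 2*h
a(z) = z*(2 + z) (a(z) = (z + 2)*(z + 0) = (2 + z)*z = z*(2 + z))
J(g) = -61/3 (J(g) = 3 - (66 - 2*(-2))/3 = 3 - (66 - 1*(-4))/3 = 3 - (66 + 4)/3 = 3 - ⅓*70 = 3 - 70/3 = -61/3)
P = 53573/3 (P = -61/3 + 17878 = 53573/3 ≈ 17858.)
(-8146 + P)*(39936 + 15580) = (-8146 + 53573/3)*(39936 + 15580) = (29135/3)*55516 = 1617458660/3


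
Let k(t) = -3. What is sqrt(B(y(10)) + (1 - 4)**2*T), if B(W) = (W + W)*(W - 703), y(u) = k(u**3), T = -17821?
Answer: I*sqrt(156153) ≈ 395.16*I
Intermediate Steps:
y(u) = -3
B(W) = 2*W*(-703 + W) (B(W) = (2*W)*(-703 + W) = 2*W*(-703 + W))
sqrt(B(y(10)) + (1 - 4)**2*T) = sqrt(2*(-3)*(-703 - 3) + (1 - 4)**2*(-17821)) = sqrt(2*(-3)*(-706) + (-3)**2*(-17821)) = sqrt(4236 + 9*(-17821)) = sqrt(4236 - 160389) = sqrt(-156153) = I*sqrt(156153)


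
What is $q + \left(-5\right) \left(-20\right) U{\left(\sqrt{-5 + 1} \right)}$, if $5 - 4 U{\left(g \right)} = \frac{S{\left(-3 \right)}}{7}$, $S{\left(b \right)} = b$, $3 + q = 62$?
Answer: $\frac{1363}{7} \approx 194.71$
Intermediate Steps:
$q = 59$ ($q = -3 + 62 = 59$)
$U{\left(g \right)} = \frac{19}{14}$ ($U{\left(g \right)} = \frac{5}{4} - \frac{\left(-3\right) \frac{1}{7}}{4} = \frac{5}{4} - - \frac{3}{28} = \frac{5}{4} + \frac{3}{28} = \frac{19}{14}$)
$q + \left(-5\right) \left(-20\right) U{\left(\sqrt{-5 + 1} \right)} = 59 + \left(-5\right) \left(-20\right) \frac{19}{14} = 59 + 100 \cdot \frac{19}{14} = 59 + \frac{950}{7} = \frac{1363}{7}$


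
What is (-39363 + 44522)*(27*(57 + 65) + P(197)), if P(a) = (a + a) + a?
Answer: 20042715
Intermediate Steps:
P(a) = 3*a (P(a) = 2*a + a = 3*a)
(-39363 + 44522)*(27*(57 + 65) + P(197)) = (-39363 + 44522)*(27*(57 + 65) + 3*197) = 5159*(27*122 + 591) = 5159*(3294 + 591) = 5159*3885 = 20042715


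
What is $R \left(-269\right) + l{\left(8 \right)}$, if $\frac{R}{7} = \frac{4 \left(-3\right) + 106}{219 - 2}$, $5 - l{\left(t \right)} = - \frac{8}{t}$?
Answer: $- \frac{25100}{31} \approx -809.68$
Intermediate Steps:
$l{\left(t \right)} = 5 + \frac{8}{t}$ ($l{\left(t \right)} = 5 - - \frac{8}{t} = 5 + \frac{8}{t}$)
$R = \frac{94}{31}$ ($R = 7 \frac{4 \left(-3\right) + 106}{219 - 2} = 7 \frac{-12 + 106}{217} = 7 \cdot 94 \cdot \frac{1}{217} = 7 \cdot \frac{94}{217} = \frac{94}{31} \approx 3.0323$)
$R \left(-269\right) + l{\left(8 \right)} = \frac{94}{31} \left(-269\right) + \left(5 + \frac{8}{8}\right) = - \frac{25286}{31} + \left(5 + 8 \cdot \frac{1}{8}\right) = - \frac{25286}{31} + \left(5 + 1\right) = - \frac{25286}{31} + 6 = - \frac{25100}{31}$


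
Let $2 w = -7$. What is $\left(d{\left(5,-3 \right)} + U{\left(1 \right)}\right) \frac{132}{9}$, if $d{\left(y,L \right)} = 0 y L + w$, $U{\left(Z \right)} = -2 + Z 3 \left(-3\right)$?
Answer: $- \frac{638}{3} \approx -212.67$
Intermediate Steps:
$w = - \frac{7}{2}$ ($w = \frac{1}{2} \left(-7\right) = - \frac{7}{2} \approx -3.5$)
$U{\left(Z \right)} = -2 - 9 Z$ ($U{\left(Z \right)} = -2 + Z \left(-9\right) = -2 - 9 Z$)
$d{\left(y,L \right)} = - \frac{7}{2}$ ($d{\left(y,L \right)} = 0 y L - \frac{7}{2} = 0 L - \frac{7}{2} = 0 - \frac{7}{2} = - \frac{7}{2}$)
$\left(d{\left(5,-3 \right)} + U{\left(1 \right)}\right) \frac{132}{9} = \left(- \frac{7}{2} - 11\right) \frac{132}{9} = \left(- \frac{7}{2} - 11\right) 132 \cdot \frac{1}{9} = \left(- \frac{7}{2} - 11\right) \frac{44}{3} = \left(- \frac{29}{2}\right) \frac{44}{3} = - \frac{638}{3}$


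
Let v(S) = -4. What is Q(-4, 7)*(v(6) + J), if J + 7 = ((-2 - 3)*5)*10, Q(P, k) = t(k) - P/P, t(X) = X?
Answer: -1566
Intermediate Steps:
Q(P, k) = -1 + k (Q(P, k) = k - P/P = k - 1*1 = k - 1 = -1 + k)
J = -257 (J = -7 + ((-2 - 3)*5)*10 = -7 - 5*5*10 = -7 - 25*10 = -7 - 250 = -257)
Q(-4, 7)*(v(6) + J) = (-1 + 7)*(-4 - 257) = 6*(-261) = -1566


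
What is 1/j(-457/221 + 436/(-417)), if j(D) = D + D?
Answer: -92157/573850 ≈ -0.16059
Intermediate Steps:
j(D) = 2*D
1/j(-457/221 + 436/(-417)) = 1/(2*(-457/221 + 436/(-417))) = 1/(2*(-457*1/221 + 436*(-1/417))) = 1/(2*(-457/221 - 436/417)) = 1/(2*(-286925/92157)) = 1/(-573850/92157) = -92157/573850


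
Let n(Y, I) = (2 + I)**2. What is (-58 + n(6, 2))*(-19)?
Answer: 798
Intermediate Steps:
(-58 + n(6, 2))*(-19) = (-58 + (2 + 2)**2)*(-19) = (-58 + 4**2)*(-19) = (-58 + 16)*(-19) = -42*(-19) = 798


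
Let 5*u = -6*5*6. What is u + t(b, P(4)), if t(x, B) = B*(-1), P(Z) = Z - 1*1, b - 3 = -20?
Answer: -39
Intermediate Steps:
b = -17 (b = 3 - 20 = -17)
P(Z) = -1 + Z (P(Z) = Z - 1 = -1 + Z)
t(x, B) = -B
u = -36 (u = (-6*5*6)/5 = (-30*6)/5 = (1/5)*(-180) = -36)
u + t(b, P(4)) = -36 - (-1 + 4) = -36 - 1*3 = -36 - 3 = -39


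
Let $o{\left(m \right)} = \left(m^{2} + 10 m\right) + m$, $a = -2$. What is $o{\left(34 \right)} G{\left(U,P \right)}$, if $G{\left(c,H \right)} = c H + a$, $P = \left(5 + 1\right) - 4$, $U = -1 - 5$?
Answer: $-21420$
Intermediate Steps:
$o{\left(m \right)} = m^{2} + 11 m$
$U = -6$ ($U = -1 - 5 = -6$)
$P = 2$ ($P = 6 - 4 = 2$)
$G{\left(c,H \right)} = -2 + H c$ ($G{\left(c,H \right)} = c H - 2 = H c - 2 = -2 + H c$)
$o{\left(34 \right)} G{\left(U,P \right)} = 34 \left(11 + 34\right) \left(-2 + 2 \left(-6\right)\right) = 34 \cdot 45 \left(-2 - 12\right) = 1530 \left(-14\right) = -21420$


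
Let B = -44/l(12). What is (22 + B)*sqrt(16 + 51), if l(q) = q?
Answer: 55*sqrt(67)/3 ≈ 150.06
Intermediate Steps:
B = -11/3 (B = -44/12 = -44*1/12 = -11/3 ≈ -3.6667)
(22 + B)*sqrt(16 + 51) = (22 - 11/3)*sqrt(16 + 51) = 55*sqrt(67)/3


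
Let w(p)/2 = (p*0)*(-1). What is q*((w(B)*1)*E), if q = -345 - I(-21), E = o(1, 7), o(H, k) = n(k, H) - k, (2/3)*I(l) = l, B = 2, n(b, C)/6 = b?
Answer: 0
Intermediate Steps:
n(b, C) = 6*b
I(l) = 3*l/2
o(H, k) = 5*k (o(H, k) = 6*k - k = 5*k)
w(p) = 0 (w(p) = 2*((p*0)*(-1)) = 2*(0*(-1)) = 2*0 = 0)
E = 35 (E = 5*7 = 35)
q = -627/2 (q = -345 - 3*(-21)/2 = -345 - 1*(-63/2) = -345 + 63/2 = -627/2 ≈ -313.50)
q*((w(B)*1)*E) = -627*0*1*35/2 = -0*35 = -627/2*0 = 0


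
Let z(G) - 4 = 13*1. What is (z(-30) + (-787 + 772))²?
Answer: 4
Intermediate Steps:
z(G) = 17 (z(G) = 4 + 13*1 = 4 + 13 = 17)
(z(-30) + (-787 + 772))² = (17 + (-787 + 772))² = (17 - 15)² = 2² = 4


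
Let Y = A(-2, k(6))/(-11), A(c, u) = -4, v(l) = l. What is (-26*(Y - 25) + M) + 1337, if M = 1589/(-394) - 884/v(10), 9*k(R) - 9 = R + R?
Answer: 40850387/21670 ≈ 1885.1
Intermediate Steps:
k(R) = 1 + 2*R/9 (k(R) = 1 + (R + R)/9 = 1 + (2*R)/9 = 1 + 2*R/9)
Y = 4/11 (Y = -4/(-11) = -4*(-1/11) = 4/11 ≈ 0.36364)
M = -182093/1970 (M = 1589/(-394) - 884/10 = 1589*(-1/394) - 884*⅒ = -1589/394 - 442/5 = -182093/1970 ≈ -92.433)
(-26*(Y - 25) + M) + 1337 = (-26*(4/11 - 25) - 182093/1970) + 1337 = (-26*(-271/11) - 182093/1970) + 1337 = (7046/11 - 182093/1970) + 1337 = 11877597/21670 + 1337 = 40850387/21670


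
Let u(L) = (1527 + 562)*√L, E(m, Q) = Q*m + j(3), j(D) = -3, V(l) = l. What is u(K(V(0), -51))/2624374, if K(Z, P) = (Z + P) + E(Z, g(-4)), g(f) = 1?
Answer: 6267*I*√6/2624374 ≈ 0.0058494*I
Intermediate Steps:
E(m, Q) = -3 + Q*m (E(m, Q) = Q*m - 3 = -3 + Q*m)
K(Z, P) = -3 + P + 2*Z (K(Z, P) = (Z + P) + (-3 + 1*Z) = (P + Z) + (-3 + Z) = -3 + P + 2*Z)
u(L) = 2089*√L
u(K(V(0), -51))/2624374 = (2089*√(-3 - 51 + 2*0))/2624374 = (2089*√(-3 - 51 + 0))*(1/2624374) = (2089*√(-54))*(1/2624374) = (2089*(3*I*√6))*(1/2624374) = (6267*I*√6)*(1/2624374) = 6267*I*√6/2624374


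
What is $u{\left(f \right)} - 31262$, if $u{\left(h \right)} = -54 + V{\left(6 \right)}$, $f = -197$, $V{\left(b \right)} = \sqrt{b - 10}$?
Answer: $-31316 + 2 i \approx -31316.0 + 2.0 i$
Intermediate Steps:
$V{\left(b \right)} = \sqrt{-10 + b}$
$u{\left(h \right)} = -54 + 2 i$ ($u{\left(h \right)} = -54 + \sqrt{-10 + 6} = -54 + \sqrt{-4} = -54 + 2 i$)
$u{\left(f \right)} - 31262 = \left(-54 + 2 i\right) - 31262 = -31316 + 2 i$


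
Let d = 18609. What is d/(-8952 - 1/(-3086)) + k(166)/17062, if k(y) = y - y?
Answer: -57427374/27625871 ≈ -2.0788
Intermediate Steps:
k(y) = 0
d/(-8952 - 1/(-3086)) + k(166)/17062 = 18609/(-8952 - 1/(-3086)) + 0/17062 = 18609/(-8952 - 1*(-1/3086)) + 0*(1/17062) = 18609/(-8952 + 1/3086) + 0 = 18609/(-27625871/3086) + 0 = 18609*(-3086/27625871) + 0 = -57427374/27625871 + 0 = -57427374/27625871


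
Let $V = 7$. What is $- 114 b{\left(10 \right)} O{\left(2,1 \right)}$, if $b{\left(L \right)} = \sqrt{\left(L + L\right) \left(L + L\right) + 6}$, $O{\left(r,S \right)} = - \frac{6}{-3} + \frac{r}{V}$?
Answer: $- \frac{1824 \sqrt{406}}{7} \approx -5250.4$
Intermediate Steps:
$O{\left(r,S \right)} = 2 + \frac{r}{7}$ ($O{\left(r,S \right)} = - \frac{6}{-3} + \frac{r}{7} = \left(-6\right) \left(- \frac{1}{3}\right) + r \frac{1}{7} = 2 + \frac{r}{7}$)
$b{\left(L \right)} = \sqrt{6 + 4 L^{2}}$ ($b{\left(L \right)} = \sqrt{2 L 2 L + 6} = \sqrt{4 L^{2} + 6} = \sqrt{6 + 4 L^{2}}$)
$- 114 b{\left(10 \right)} O{\left(2,1 \right)} = - 114 \sqrt{6 + 4 \cdot 10^{2}} \left(2 + \frac{1}{7} \cdot 2\right) = - 114 \sqrt{6 + 4 \cdot 100} \left(2 + \frac{2}{7}\right) = - 114 \sqrt{6 + 400} \cdot \frac{16}{7} = - 114 \sqrt{406} \cdot \frac{16}{7} = - \frac{1824 \sqrt{406}}{7}$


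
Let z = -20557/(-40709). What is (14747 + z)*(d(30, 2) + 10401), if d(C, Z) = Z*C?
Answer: 6280325998980/40709 ≈ 1.5427e+8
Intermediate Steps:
z = 20557/40709 (z = -20557*(-1/40709) = 20557/40709 ≈ 0.50497)
d(C, Z) = C*Z
(14747 + z)*(d(30, 2) + 10401) = (14747 + 20557/40709)*(30*2 + 10401) = 600356180*(60 + 10401)/40709 = (600356180/40709)*10461 = 6280325998980/40709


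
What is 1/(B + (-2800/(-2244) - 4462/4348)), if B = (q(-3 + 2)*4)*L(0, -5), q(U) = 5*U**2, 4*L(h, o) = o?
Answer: -1219614/30220141 ≈ -0.040358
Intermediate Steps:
L(h, o) = o/4
B = -25 (B = ((5*(-3 + 2)**2)*4)*((1/4)*(-5)) = ((5*(-1)**2)*4)*(-5/4) = ((5*1)*4)*(-5/4) = (5*4)*(-5/4) = 20*(-5/4) = -25)
1/(B + (-2800/(-2244) - 4462/4348)) = 1/(-25 + (-2800/(-2244) - 4462/4348)) = 1/(-25 + (-2800*(-1/2244) - 4462*1/4348)) = 1/(-25 + (700/561 - 2231/2174)) = 1/(-25 + 270209/1219614) = 1/(-30220141/1219614) = -1219614/30220141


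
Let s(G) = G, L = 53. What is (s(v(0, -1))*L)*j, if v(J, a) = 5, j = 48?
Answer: 12720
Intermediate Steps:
(s(v(0, -1))*L)*j = (5*53)*48 = 265*48 = 12720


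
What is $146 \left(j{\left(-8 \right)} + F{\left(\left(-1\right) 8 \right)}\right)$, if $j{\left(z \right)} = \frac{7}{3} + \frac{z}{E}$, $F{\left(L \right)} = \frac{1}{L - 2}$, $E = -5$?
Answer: $\frac{1679}{3} \approx 559.67$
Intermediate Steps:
$F{\left(L \right)} = \frac{1}{-2 + L}$
$j{\left(z \right)} = \frac{7}{3} - \frac{z}{5}$ ($j{\left(z \right)} = \frac{7}{3} + \frac{z}{-5} = 7 \cdot \frac{1}{3} + z \left(- \frac{1}{5}\right) = \frac{7}{3} - \frac{z}{5}$)
$146 \left(j{\left(-8 \right)} + F{\left(\left(-1\right) 8 \right)}\right) = 146 \left(\left(\frac{7}{3} - - \frac{8}{5}\right) + \frac{1}{-2 - 8}\right) = 146 \left(\left(\frac{7}{3} + \frac{8}{5}\right) + \frac{1}{-2 - 8}\right) = 146 \left(\frac{59}{15} + \frac{1}{-10}\right) = 146 \left(\frac{59}{15} - \frac{1}{10}\right) = 146 \cdot \frac{23}{6} = \frac{1679}{3}$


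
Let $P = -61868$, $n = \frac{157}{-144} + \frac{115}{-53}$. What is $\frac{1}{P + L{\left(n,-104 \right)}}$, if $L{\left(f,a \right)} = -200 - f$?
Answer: $- \frac{7632}{473678095} \approx -1.6112 \cdot 10^{-5}$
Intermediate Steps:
$n = - \frac{24881}{7632}$ ($n = 157 \left(- \frac{1}{144}\right) + 115 \left(- \frac{1}{53}\right) = - \frac{157}{144} - \frac{115}{53} = - \frac{24881}{7632} \approx -3.2601$)
$\frac{1}{P + L{\left(n,-104 \right)}} = \frac{1}{-61868 - \frac{1501519}{7632}} = \frac{1}{- \frac{473678095}{7632}} = - \frac{7632}{473678095}$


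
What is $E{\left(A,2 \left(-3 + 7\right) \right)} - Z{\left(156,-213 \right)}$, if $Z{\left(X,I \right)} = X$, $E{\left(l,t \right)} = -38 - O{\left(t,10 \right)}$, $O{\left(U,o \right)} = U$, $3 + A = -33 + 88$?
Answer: $-202$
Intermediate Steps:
$A = 52$ ($A = -3 + \left(-33 + 88\right) = -3 + 55 = 52$)
$E{\left(l,t \right)} = -38 - t$
$E{\left(A,2 \left(-3 + 7\right) \right)} - Z{\left(156,-213 \right)} = \left(-38 - 2 \left(-3 + 7\right)\right) - 156 = \left(-38 - 2 \cdot 4\right) - 156 = \left(-38 - 8\right) - 156 = -46 - 156 = -202$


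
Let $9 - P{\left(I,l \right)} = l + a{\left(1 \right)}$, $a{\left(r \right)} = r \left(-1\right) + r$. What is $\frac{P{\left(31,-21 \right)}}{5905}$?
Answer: $\frac{6}{1181} \approx 0.0050804$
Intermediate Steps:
$a{\left(r \right)} = 0$ ($a{\left(r \right)} = - r + r = 0$)
$P{\left(I,l \right)} = 9 - l$ ($P{\left(I,l \right)} = 9 - \left(l + 0\right) = 9 - l$)
$\frac{P{\left(31,-21 \right)}}{5905} = \frac{9 - -21}{5905} = \left(9 + 21\right) \frac{1}{5905} = 30 \cdot \frac{1}{5905} = \frac{6}{1181}$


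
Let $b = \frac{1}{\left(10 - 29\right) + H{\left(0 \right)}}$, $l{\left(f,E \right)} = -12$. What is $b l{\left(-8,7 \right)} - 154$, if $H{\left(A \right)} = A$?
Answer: $- \frac{2914}{19} \approx -153.37$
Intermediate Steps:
$b = - \frac{1}{19}$ ($b = \frac{1}{\left(10 - 29\right) + 0} = \frac{1}{-19 + 0} = \frac{1}{-19} = - \frac{1}{19} \approx -0.052632$)
$b l{\left(-8,7 \right)} - 154 = \left(- \frac{1}{19}\right) \left(-12\right) - 154 = \frac{12}{19} - 154 = - \frac{2914}{19}$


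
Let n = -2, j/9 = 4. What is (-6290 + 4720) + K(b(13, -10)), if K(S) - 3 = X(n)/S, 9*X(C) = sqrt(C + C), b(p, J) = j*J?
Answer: -1567 - I/1620 ≈ -1567.0 - 0.00061728*I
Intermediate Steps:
j = 36 (j = 9*4 = 36)
b(p, J) = 36*J
X(C) = sqrt(2)*sqrt(C)/9 (X(C) = sqrt(C + C)/9 = sqrt(2*C)/9 = (sqrt(2)*sqrt(C))/9 = sqrt(2)*sqrt(C)/9)
K(S) = 3 + 2*I/(9*S) (K(S) = 3 + (sqrt(2)*sqrt(-2)/9)/S = 3 + (sqrt(2)*(I*sqrt(2))/9)/S = 3 + (2*I/9)/S = 3 + 2*I/(9*S))
(-6290 + 4720) + K(b(13, -10)) = (-6290 + 4720) + (3 + 2*I/(9*((36*(-10))))) = -1570 + (3 + (2/9)*I/(-360)) = -1570 + (3 + (2/9)*I*(-1/360)) = -1570 + (3 - I/1620) = -1567 - I/1620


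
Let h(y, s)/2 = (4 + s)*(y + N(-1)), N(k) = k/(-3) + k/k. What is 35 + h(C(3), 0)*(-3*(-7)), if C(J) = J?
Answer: 763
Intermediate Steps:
N(k) = 1 - k/3 (N(k) = k*(-⅓) + 1 = -k/3 + 1 = 1 - k/3)
h(y, s) = 2*(4 + s)*(4/3 + y) (h(y, s) = 2*((4 + s)*(y + (1 - ⅓*(-1)))) = 2*((4 + s)*(y + (1 + ⅓))) = 2*((4 + s)*(y + 4/3)) = 2*((4 + s)*(4/3 + y)) = 2*(4 + s)*(4/3 + y))
35 + h(C(3), 0)*(-3*(-7)) = 35 + (32/3 + 8*3 + (8/3)*0 + 2*0*3)*(-3*(-7)) = 35 + (32/3 + 24 + 0 + 0)*21 = 35 + (104/3)*21 = 35 + 728 = 763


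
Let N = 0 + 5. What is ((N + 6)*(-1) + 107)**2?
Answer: 9216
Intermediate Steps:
N = 5
((N + 6)*(-1) + 107)**2 = ((5 + 6)*(-1) + 107)**2 = (11*(-1) + 107)**2 = (-11 + 107)**2 = 96**2 = 9216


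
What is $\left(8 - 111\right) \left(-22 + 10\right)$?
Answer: $1236$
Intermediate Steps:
$\left(8 - 111\right) \left(-22 + 10\right) = \left(-103\right) \left(-12\right) = 1236$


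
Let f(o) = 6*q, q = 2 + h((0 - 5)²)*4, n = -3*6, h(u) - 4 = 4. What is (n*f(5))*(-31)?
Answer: 113832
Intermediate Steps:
h(u) = 8 (h(u) = 4 + 4 = 8)
n = -18
q = 34 (q = 2 + 8*4 = 2 + 32 = 34)
f(o) = 204 (f(o) = 6*34 = 204)
(n*f(5))*(-31) = -18*204*(-31) = -3672*(-31) = 113832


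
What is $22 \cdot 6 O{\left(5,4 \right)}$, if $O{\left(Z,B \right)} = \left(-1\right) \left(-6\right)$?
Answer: $792$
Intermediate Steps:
$O{\left(Z,B \right)} = 6$
$22 \cdot 6 O{\left(5,4 \right)} = 22 \cdot 6 \cdot 6 = 132 \cdot 6 = 792$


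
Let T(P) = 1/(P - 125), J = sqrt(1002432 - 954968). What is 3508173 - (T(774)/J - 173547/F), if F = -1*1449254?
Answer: 5084233579395/1449254 - sqrt(11866)/15402068 ≈ 3.5082e+6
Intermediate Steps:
J = 2*sqrt(11866) (J = sqrt(47464) = 2*sqrt(11866) ≈ 217.86)
F = -1449254
T(P) = 1/(-125 + P)
3508173 - (T(774)/J - 173547/F) = 3508173 - (1/((-125 + 774)*((2*sqrt(11866)))) - 173547/(-1449254)) = 3508173 - ((sqrt(11866)/23732)/649 - 173547*(-1/1449254)) = 3508173 - ((sqrt(11866)/23732)/649 + 173547/1449254) = 3508173 - (sqrt(11866)/15402068 + 173547/1449254) = 3508173 - (173547/1449254 + sqrt(11866)/15402068) = 3508173 + (-173547/1449254 - sqrt(11866)/15402068) = 5084233579395/1449254 - sqrt(11866)/15402068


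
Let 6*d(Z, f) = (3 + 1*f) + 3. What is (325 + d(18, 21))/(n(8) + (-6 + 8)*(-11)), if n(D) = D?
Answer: -659/28 ≈ -23.536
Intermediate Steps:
d(Z, f) = 1 + f/6 (d(Z, f) = ((3 + 1*f) + 3)/6 = ((3 + f) + 3)/6 = (6 + f)/6 = 1 + f/6)
(325 + d(18, 21))/(n(8) + (-6 + 8)*(-11)) = (325 + (1 + (⅙)*21))/(8 + (-6 + 8)*(-11)) = (325 + (1 + 7/2))/(8 + 2*(-11)) = (325 + 9/2)/(8 - 22) = (659/2)/(-14) = (659/2)*(-1/14) = -659/28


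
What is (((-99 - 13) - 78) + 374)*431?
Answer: 79304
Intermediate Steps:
(((-99 - 13) - 78) + 374)*431 = ((-112 - 78) + 374)*431 = (-190 + 374)*431 = 184*431 = 79304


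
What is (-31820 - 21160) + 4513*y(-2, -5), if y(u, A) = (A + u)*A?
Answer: 104975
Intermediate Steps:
y(u, A) = A*(A + u)
(-31820 - 21160) + 4513*y(-2, -5) = (-31820 - 21160) + 4513*(-5*(-5 - 2)) = -52980 + 4513*(-5*(-7)) = -52980 + 4513*35 = -52980 + 157955 = 104975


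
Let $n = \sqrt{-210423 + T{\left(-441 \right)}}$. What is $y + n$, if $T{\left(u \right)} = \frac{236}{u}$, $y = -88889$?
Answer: $-88889 + \frac{i \sqrt{92796779}}{21} \approx -88889.0 + 458.72 i$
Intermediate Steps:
$n = \frac{i \sqrt{92796779}}{21}$ ($n = \sqrt{-210423 + \frac{236}{-441}} = \sqrt{-210423 + 236 \left(- \frac{1}{441}\right)} = \sqrt{-210423 - \frac{236}{441}} = \sqrt{- \frac{92796779}{441}} = \frac{i \sqrt{92796779}}{21} \approx 458.72 i$)
$y + n = -88889 + \frac{i \sqrt{92796779}}{21}$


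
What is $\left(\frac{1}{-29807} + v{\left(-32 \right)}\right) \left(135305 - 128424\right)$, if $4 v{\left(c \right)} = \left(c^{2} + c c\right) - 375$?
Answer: $\frac{343135563267}{119228} \approx 2.878 \cdot 10^{6}$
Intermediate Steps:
$v{\left(c \right)} = - \frac{375}{4} + \frac{c^{2}}{2}$ ($v{\left(c \right)} = \frac{\left(c^{2} + c c\right) - 375}{4} = \frac{\left(c^{2} + c^{2}\right) - 375}{4} = \frac{2 c^{2} - 375}{4} = \frac{-375 + 2 c^{2}}{4} = - \frac{375}{4} + \frac{c^{2}}{2}$)
$\left(\frac{1}{-29807} + v{\left(-32 \right)}\right) \left(135305 - 128424\right) = \left(\frac{1}{-29807} - \left(\frac{375}{4} - \frac{\left(-32\right)^{2}}{2}\right)\right) \left(135305 - 128424\right) = \left(- \frac{1}{29807} + \left(- \frac{375}{4} + \frac{1}{2} \cdot 1024\right)\right) 6881 = \left(- \frac{1}{29807} + \left(- \frac{375}{4} + 512\right)\right) 6881 = \left(- \frac{1}{29807} + \frac{1673}{4}\right) 6881 = \frac{49867107}{119228} \cdot 6881 = \frac{343135563267}{119228}$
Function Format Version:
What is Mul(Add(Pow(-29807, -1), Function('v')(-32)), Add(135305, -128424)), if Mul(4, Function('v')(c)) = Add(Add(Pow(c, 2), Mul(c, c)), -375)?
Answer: Rational(343135563267, 119228) ≈ 2.8780e+6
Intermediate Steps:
Function('v')(c) = Add(Rational(-375, 4), Mul(Rational(1, 2), Pow(c, 2))) (Function('v')(c) = Mul(Rational(1, 4), Add(Add(Pow(c, 2), Mul(c, c)), -375)) = Mul(Rational(1, 4), Add(Add(Pow(c, 2), Pow(c, 2)), -375)) = Mul(Rational(1, 4), Add(Mul(2, Pow(c, 2)), -375)) = Mul(Rational(1, 4), Add(-375, Mul(2, Pow(c, 2)))) = Add(Rational(-375, 4), Mul(Rational(1, 2), Pow(c, 2))))
Mul(Add(Pow(-29807, -1), Function('v')(-32)), Add(135305, -128424)) = Mul(Add(Pow(-29807, -1), Add(Rational(-375, 4), Mul(Rational(1, 2), Pow(-32, 2)))), Add(135305, -128424)) = Mul(Add(Rational(-1, 29807), Add(Rational(-375, 4), Mul(Rational(1, 2), 1024))), 6881) = Mul(Add(Rational(-1, 29807), Add(Rational(-375, 4), 512)), 6881) = Mul(Add(Rational(-1, 29807), Rational(1673, 4)), 6881) = Mul(Rational(49867107, 119228), 6881) = Rational(343135563267, 119228)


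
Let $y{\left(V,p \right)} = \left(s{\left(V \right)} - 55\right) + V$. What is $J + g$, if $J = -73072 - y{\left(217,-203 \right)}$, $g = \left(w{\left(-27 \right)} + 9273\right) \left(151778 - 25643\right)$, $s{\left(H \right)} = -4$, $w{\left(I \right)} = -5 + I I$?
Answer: $1260898365$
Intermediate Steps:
$w{\left(I \right)} = -5 + I^{2}$
$y{\left(V,p \right)} = -59 + V$ ($y{\left(V,p \right)} = \left(-4 - 55\right) + V = -59 + V$)
$g = 1260971595$ ($g = \left(\left(-5 + \left(-27\right)^{2}\right) + 9273\right) \left(151778 - 25643\right) = \left(\left(-5 + 729\right) + 9273\right) 126135 = \left(724 + 9273\right) 126135 = 9997 \cdot 126135 = 1260971595$)
$J = -73230$ ($J = -73072 - \left(-59 + 217\right) = -73072 - 158 = -73230$)
$J + g = -73230 + 1260971595 = 1260898365$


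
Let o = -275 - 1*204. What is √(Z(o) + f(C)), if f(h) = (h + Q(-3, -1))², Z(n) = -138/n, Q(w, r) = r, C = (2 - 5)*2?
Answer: √11308711/479 ≈ 7.0205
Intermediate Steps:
o = -479 (o = -275 - 204 = -479)
C = -6 (C = -3*2 = -6)
f(h) = (-1 + h)² (f(h) = (h - 1)² = (-1 + h)²)
√(Z(o) + f(C)) = √(-138/(-479) + (-1 - 6)²) = √(-138*(-1/479) + (-7)²) = √(138/479 + 49) = √(23609/479) = √11308711/479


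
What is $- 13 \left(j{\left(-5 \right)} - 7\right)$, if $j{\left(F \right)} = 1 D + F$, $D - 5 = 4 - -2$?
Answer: $13$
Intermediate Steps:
$D = 11$ ($D = 5 + \left(4 - -2\right) = 5 + \left(4 + 2\right) = 5 + 6 = 11$)
$j{\left(F \right)} = 11 + F$ ($j{\left(F \right)} = 1 \cdot 11 + F = 11 + F$)
$- 13 \left(j{\left(-5 \right)} - 7\right) = - 13 \left(\left(11 - 5\right) - 7\right) = - 13 \left(6 - 7\right) = \left(-13\right) \left(-1\right) = 13$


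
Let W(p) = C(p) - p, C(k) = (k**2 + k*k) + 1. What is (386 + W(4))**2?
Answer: 172225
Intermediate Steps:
C(k) = 1 + 2*k**2 (C(k) = (k**2 + k**2) + 1 = 2*k**2 + 1 = 1 + 2*k**2)
W(p) = 1 - p + 2*p**2 (W(p) = (1 + 2*p**2) - p = 1 - p + 2*p**2)
(386 + W(4))**2 = (386 + (1 - 1*4 + 2*4**2))**2 = (386 + (1 - 4 + 2*16))**2 = (386 + (1 - 4 + 32))**2 = (386 + 29)**2 = 415**2 = 172225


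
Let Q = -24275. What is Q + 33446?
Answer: 9171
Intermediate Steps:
Q + 33446 = -24275 + 33446 = 9171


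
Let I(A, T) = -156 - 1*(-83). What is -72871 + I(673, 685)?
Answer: -72944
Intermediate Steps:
I(A, T) = -73 (I(A, T) = -156 + 83 = -73)
-72871 + I(673, 685) = -72871 - 73 = -72944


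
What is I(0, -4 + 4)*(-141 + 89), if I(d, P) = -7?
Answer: 364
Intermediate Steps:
I(0, -4 + 4)*(-141 + 89) = -7*(-141 + 89) = -7*(-52) = 364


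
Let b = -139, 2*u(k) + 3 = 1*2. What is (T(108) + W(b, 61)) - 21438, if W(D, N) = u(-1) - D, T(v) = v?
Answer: -42383/2 ≈ -21192.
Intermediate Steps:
u(k) = -½ (u(k) = -3/2 + (1*2)/2 = -3/2 + (½)*2 = -3/2 + 1 = -½)
W(D, N) = -½ - D
(T(108) + W(b, 61)) - 21438 = (108 + (-½ - 1*(-139))) - 21438 = (108 + (-½ + 139)) - 21438 = (108 + 277/2) - 21438 = 493/2 - 21438 = -42383/2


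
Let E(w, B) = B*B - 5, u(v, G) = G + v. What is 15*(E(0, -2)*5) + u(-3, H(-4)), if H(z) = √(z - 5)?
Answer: -78 + 3*I ≈ -78.0 + 3.0*I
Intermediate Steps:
H(z) = √(-5 + z)
E(w, B) = -5 + B² (E(w, B) = B² - 5 = -5 + B²)
15*(E(0, -2)*5) + u(-3, H(-4)) = 15*((-5 + (-2)²)*5) + (√(-5 - 4) - 3) = 15*((-5 + 4)*5) + (√(-9) - 3) = 15*(-1*5) + (3*I - 3) = 15*(-5) + (-3 + 3*I) = -75 + (-3 + 3*I) = -78 + 3*I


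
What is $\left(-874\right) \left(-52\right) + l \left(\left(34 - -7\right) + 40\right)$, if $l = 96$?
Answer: $53224$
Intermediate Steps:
$\left(-874\right) \left(-52\right) + l \left(\left(34 - -7\right) + 40\right) = \left(-874\right) \left(-52\right) + 96 \left(\left(34 - -7\right) + 40\right) = 45448 + 96 \left(\left(34 + 7\right) + 40\right) = 45448 + 96 \left(41 + 40\right) = 45448 + 96 \cdot 81 = 45448 + 7776 = 53224$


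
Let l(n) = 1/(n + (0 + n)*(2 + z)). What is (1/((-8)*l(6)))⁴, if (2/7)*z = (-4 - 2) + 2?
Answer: 1185921/256 ≈ 4632.5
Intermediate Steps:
z = -14 (z = 7*((-4 - 2) + 2)/2 = 7*(-6 + 2)/2 = (7/2)*(-4) = -14)
l(n) = -1/(11*n) (l(n) = 1/(n + (0 + n)*(2 - 14)) = 1/(n + n*(-12)) = 1/(n - 12*n) = 1/(-11*n) = -1/(11*n))
(1/((-8)*l(6)))⁴ = (1/((-8)*((-1/11/6))))⁴ = (-1/(8*((-1/11*⅙))))⁴ = (-1/(8*(-1/66)))⁴ = (-⅛*(-66))⁴ = (33/4)⁴ = 1185921/256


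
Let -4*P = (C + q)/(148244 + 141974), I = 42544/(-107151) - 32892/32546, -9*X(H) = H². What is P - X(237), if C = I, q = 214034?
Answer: 3158126706544774543/506043904342614 ≈ 6240.8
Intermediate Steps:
X(H) = -H²/9
I = -2454523858/1743668223 (I = 42544*(-1/107151) - 32892*1/32546 = -42544/107151 - 16446/16273 = -2454523858/1743668223 ≈ -1.4077)
C = -2454523858/1743668223 ≈ -1.4077
P = -93300457479431/506043904342614 (P = -(-2454523858/1743668223 + 214034)/(4*(148244 + 141974)) = -93300457479431/(1743668223*290218) = -¼*186600914958862/253021952171307 = -93300457479431/506043904342614 ≈ -0.18437)
P - X(237) = -93300457479431/506043904342614 - (-1)*237²/9 = -93300457479431/506043904342614 - (-1)*56169/9 = -93300457479431/506043904342614 - 1*(-6241) = -93300457479431/506043904342614 + 6241 = 3158126706544774543/506043904342614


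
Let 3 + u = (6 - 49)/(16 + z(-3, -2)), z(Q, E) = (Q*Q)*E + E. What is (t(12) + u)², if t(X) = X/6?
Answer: 1521/16 ≈ 95.063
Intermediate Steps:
z(Q, E) = E + E*Q² (z(Q, E) = Q²*E + E = E*Q² + E = E + E*Q²)
u = 31/4 (u = -3 + (6 - 49)/(16 - 2*(1 + (-3)²)) = -3 - 43/(16 - 2*(1 + 9)) = -3 - 43/(16 - 2*10) = -3 - 43/(16 - 20) = -3 - 43/(-4) = -3 - 43*(-¼) = -3 + 43/4 = 31/4 ≈ 7.7500)
t(X) = X/6 (t(X) = X*(⅙) = X/6)
(t(12) + u)² = ((⅙)*12 + 31/4)² = (2 + 31/4)² = (39/4)² = 1521/16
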